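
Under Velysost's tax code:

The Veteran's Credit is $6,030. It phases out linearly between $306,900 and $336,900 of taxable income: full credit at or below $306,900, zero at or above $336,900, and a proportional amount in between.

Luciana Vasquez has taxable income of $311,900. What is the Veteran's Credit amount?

$5,025

Veteran's Credit: $311,900 is $5,000 into a $30,000 phase-out range, leaving 25,000/30,000 of the credit: $6,030 × 25,000/30,000 = $5,025.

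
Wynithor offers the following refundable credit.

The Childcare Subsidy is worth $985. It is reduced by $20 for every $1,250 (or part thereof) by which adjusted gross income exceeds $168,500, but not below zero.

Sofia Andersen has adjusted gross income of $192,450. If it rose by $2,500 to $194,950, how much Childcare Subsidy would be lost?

$40

At $192,450 — income exceeds $168,500 by $23,950, which is 20 full-or-partial $1,250 increments; reduction = 20 × $20 = $400, leaving $585.
At $194,950 — income exceeds $168,500 by $26,450, which is 22 full-or-partial $1,250 increments; reduction = 22 × $20 = $440, leaving $545.
Lost: $585 − $545 = $40.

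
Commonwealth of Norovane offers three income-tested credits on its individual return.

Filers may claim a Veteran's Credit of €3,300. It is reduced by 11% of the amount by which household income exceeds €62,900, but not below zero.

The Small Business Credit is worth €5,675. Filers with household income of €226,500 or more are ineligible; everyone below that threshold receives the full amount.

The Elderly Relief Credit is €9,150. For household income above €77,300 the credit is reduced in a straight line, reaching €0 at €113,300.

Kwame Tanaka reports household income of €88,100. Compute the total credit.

€12,608

Veteran's Credit: 11% of the €25,200 excess over €62,900 is €2,772; credit = €3,300 − €2,772 = €528.
Small Business Credit: €88,100 is below the €226,500 cutoff, so the full €5,675 applies.
Elderly Relief Credit: €88,100 is €10,800 into a €36,000 phase-out range, leaving 25,200/36,000 of the credit: €9,150 × 25,200/36,000 = €6,405.
Total: €528 + €5,675 + €6,405 = €12,608.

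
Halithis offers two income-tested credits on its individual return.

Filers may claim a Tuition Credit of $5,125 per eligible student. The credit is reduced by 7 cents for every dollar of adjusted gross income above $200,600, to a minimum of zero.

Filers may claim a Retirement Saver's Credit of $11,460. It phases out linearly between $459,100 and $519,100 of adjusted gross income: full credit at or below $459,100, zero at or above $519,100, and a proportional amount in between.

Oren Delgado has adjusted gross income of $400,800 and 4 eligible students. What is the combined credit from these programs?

Tuition Credit: base = 4 × $5,125 = $20,500. 7% of the $200,200 excess over $200,600 is $14,014; credit = $20,500 − $14,014 = $6,486.
Retirement Saver's Credit: $400,800 is at or below the $459,100 threshold, so the full $11,460 applies.
Total: $6,486 + $11,460 = $17,946.

$17,946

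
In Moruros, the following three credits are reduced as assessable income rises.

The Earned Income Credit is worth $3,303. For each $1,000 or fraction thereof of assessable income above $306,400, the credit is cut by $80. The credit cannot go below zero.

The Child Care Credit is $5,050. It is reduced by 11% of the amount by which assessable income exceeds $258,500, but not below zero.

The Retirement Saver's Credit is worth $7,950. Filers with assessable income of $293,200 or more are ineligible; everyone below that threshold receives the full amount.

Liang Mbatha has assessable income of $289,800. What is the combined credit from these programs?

Earned Income Credit: $289,800 is at or below the $306,400 threshold, so the full $3,303 applies.
Child Care Credit: 11% of the $31,300 excess over $258,500 is $3,443; credit = $5,050 − $3,443 = $1,607.
Retirement Saver's Credit: $289,800 is below the $293,200 cutoff, so the full $7,950 applies.
Total: $3,303 + $1,607 + $7,950 = $12,860.

$12,860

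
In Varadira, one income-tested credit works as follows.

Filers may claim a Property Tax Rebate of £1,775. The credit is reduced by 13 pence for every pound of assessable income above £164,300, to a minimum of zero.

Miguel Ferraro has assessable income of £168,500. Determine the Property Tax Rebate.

£1,229

Property Tax Rebate: 13% of the £4,200 excess over £164,300 is £546; credit = £1,775 − £546 = £1,229.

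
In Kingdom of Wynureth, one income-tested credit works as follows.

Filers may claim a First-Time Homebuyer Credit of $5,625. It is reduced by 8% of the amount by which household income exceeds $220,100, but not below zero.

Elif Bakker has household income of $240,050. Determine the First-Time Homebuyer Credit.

First-Time Homebuyer Credit: 8% of the $19,950 excess over $220,100 is $1,596; credit = $5,625 − $1,596 = $4,029.

$4,029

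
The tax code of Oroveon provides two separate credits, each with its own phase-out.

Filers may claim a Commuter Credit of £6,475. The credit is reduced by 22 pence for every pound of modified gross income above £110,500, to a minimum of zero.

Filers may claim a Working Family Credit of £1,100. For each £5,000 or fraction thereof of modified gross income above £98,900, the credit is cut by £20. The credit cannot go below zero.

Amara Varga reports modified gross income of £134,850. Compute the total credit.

£2,058

Commuter Credit: 22% of the £24,350 excess over £110,500 is £5,357; credit = £6,475 − £5,357 = £1,118.
Working Family Credit: income exceeds £98,900 by £35,950, which is 8 full-or-partial £5,000 increments; reduction = 8 × £20 = £160, leaving £940.
Total: £1,118 + £940 = £2,058.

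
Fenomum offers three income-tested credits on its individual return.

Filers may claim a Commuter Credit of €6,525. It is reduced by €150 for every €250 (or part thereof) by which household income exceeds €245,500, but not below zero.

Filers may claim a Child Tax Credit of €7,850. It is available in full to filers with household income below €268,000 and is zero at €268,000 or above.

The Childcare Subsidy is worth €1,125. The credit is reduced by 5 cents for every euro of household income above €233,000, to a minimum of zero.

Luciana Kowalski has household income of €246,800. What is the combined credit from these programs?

€13,910

Commuter Credit: income exceeds €245,500 by €1,300, which is 6 full-or-partial €250 increments; reduction = 6 × €150 = €900, leaving €5,625.
Child Tax Credit: €246,800 is below the €268,000 cutoff, so the full €7,850 applies.
Childcare Subsidy: 5% of the €13,800 excess over €233,000 is €690; credit = €1,125 − €690 = €435.
Total: €5,625 + €7,850 + €435 = €13,910.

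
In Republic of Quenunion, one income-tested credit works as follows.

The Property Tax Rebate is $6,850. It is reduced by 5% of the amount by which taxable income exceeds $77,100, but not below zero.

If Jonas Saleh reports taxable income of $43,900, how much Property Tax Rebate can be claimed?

Property Tax Rebate: $43,900 is at or below the $77,100 threshold, so the full $6,850 applies.

$6,850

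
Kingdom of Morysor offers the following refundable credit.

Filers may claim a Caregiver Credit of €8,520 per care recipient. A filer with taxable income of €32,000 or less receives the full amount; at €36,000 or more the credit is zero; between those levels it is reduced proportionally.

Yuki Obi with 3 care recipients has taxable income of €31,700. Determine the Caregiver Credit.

€25,560

Caregiver Credit: base = 3 × €8,520 = €25,560. €31,700 is at or below the €32,000 threshold, so the full €25,560 applies.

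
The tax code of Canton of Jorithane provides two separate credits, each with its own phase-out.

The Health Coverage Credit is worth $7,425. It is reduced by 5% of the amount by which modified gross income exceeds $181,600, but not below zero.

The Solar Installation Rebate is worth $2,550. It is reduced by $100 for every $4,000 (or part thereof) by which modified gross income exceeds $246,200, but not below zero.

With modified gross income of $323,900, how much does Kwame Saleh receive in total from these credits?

$860

Health Coverage Credit: 5% of the $142,300 excess over $181,600 is $7,115; credit = $7,425 − $7,115 = $310.
Solar Installation Rebate: income exceeds $246,200 by $77,700, which is 20 full-or-partial $4,000 increments; reduction = 20 × $100 = $2,000, leaving $550.
Total: $310 + $550 = $860.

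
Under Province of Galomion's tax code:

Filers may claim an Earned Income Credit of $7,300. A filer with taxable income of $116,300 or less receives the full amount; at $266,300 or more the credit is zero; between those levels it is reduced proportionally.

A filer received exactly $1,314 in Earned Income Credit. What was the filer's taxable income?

$239,300

$1,314 is 1,314/7,300 of the full $7,300, so 5,986/7,300 of the $150,000 range has been used: income = $116,300 + $150,000 × 5,986/7,300 = $239,300.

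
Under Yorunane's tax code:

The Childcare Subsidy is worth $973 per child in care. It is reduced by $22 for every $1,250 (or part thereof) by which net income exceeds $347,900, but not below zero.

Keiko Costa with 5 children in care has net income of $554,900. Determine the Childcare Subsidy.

Childcare Subsidy: base = 5 × $973 = $4,865. income exceeds $347,900 by $207,000, which is 166 full-or-partial $1,250 increments; reduction = 166 × $22 = $3,652, leaving $1,213.

$1,213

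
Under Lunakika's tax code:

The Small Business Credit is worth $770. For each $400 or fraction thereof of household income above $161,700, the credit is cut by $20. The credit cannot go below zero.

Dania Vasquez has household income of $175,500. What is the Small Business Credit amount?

$70

Small Business Credit: income exceeds $161,700 by $13,800, which is 35 full-or-partial $400 increments; reduction = 35 × $20 = $700, leaving $70.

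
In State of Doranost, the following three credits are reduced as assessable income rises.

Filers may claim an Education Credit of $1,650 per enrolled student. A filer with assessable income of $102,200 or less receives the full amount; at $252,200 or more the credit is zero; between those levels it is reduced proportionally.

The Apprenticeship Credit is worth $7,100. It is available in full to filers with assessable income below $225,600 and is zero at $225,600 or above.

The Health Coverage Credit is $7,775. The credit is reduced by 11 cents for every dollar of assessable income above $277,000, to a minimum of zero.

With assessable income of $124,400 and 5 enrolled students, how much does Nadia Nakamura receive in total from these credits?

$21,904

Education Credit: base = 5 × $1,650 = $8,250. $124,400 is $22,200 into a $150,000 phase-out range, leaving 127,800/150,000 of the credit: $8,250 × 127,800/150,000 = $7,029.
Apprenticeship Credit: $124,400 is below the $225,600 cutoff, so the full $7,100 applies.
Health Coverage Credit: $124,400 is at or below the $277,000 threshold, so the full $7,775 applies.
Total: $7,029 + $7,100 + $7,775 = $21,904.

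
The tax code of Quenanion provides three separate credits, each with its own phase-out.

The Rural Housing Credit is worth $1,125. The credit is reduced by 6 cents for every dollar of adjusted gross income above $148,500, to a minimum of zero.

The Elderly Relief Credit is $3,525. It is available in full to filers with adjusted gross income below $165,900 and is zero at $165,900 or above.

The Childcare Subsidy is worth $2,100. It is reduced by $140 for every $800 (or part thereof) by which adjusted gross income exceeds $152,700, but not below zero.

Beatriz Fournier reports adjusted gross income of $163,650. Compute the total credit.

Rural Housing Credit: 6% of the $15,150 excess over $148,500 is $909; credit = $1,125 − $909 = $216.
Elderly Relief Credit: $163,650 is below the $165,900 cutoff, so the full $3,525 applies.
Childcare Subsidy: income exceeds $152,700 by $10,950, which is 14 full-or-partial $800 increments; reduction = 14 × $140 = $1,960, leaving $140.
Total: $216 + $3,525 + $140 = $3,881.

$3,881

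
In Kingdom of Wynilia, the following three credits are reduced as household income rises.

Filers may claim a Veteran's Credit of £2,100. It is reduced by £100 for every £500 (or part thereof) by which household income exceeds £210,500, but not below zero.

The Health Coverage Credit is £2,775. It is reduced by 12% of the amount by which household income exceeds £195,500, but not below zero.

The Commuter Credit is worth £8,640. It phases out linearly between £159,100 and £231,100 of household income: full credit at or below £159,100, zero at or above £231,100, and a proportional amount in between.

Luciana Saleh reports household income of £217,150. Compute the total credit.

£2,551

Veteran's Credit: income exceeds £210,500 by £6,650, which is 14 full-or-partial £500 increments; reduction = 14 × £100 = £1,400, leaving £700.
Health Coverage Credit: 12% of the £21,650 excess over £195,500 is £2,598; credit = £2,775 − £2,598 = £177.
Commuter Credit: £217,150 is £58,050 into a £72,000 phase-out range, leaving 13,950/72,000 of the credit: £8,640 × 13,950/72,000 = £1,674.
Total: £700 + £177 + £1,674 = £2,551.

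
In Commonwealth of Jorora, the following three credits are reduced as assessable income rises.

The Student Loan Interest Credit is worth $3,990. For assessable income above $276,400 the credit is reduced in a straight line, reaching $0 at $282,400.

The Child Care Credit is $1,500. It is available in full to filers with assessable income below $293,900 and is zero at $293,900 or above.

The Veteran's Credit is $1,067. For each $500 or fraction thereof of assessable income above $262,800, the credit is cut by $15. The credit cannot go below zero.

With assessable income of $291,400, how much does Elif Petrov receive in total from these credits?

Student Loan Interest Credit: $291,400 is at or above $282,400, so the credit is $0.
Child Care Credit: $291,400 is below the $293,900 cutoff, so the full $1,500 applies.
Veteran's Credit: income exceeds $262,800 by $28,600, which is 58 full-or-partial $500 increments; reduction = 58 × $15 = $870, leaving $197.
Total: $0 + $1,500 + $197 = $1,697.

$1,697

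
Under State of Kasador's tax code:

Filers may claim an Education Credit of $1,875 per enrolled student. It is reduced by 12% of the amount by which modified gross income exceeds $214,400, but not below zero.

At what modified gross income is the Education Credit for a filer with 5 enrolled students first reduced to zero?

$292,525

Full credit = 5 × $1,875 = $9,375.
The credit falls by 12% of each dollar above $214,400, so it reaches zero when the excess is $9,375 / 12% = $78,125: income = $214,400 + $78,125 = $292,525.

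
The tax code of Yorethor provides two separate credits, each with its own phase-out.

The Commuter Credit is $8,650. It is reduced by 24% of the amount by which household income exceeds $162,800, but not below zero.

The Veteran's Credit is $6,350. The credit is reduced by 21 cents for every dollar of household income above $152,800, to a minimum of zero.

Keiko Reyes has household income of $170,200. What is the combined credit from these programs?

Commuter Credit: 24% of the $7,400 excess over $162,800 is $1,776; credit = $8,650 − $1,776 = $6,874.
Veteran's Credit: 21% of the $17,400 excess over $152,800 is $3,654; credit = $6,350 − $3,654 = $2,696.
Total: $6,874 + $2,696 = $9,570.

$9,570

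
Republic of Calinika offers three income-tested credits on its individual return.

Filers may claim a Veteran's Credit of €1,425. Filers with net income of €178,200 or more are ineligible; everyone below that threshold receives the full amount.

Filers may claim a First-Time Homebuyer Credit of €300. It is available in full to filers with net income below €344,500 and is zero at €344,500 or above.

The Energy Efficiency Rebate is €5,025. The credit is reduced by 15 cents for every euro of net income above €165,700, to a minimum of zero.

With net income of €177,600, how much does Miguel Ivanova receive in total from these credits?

Veteran's Credit: €177,600 is below the €178,200 cutoff, so the full €1,425 applies.
First-Time Homebuyer Credit: €177,600 is below the €344,500 cutoff, so the full €300 applies.
Energy Efficiency Rebate: 15% of the €11,900 excess over €165,700 is €1,785; credit = €5,025 − €1,785 = €3,240.
Total: €1,425 + €300 + €3,240 = €4,965.

€4,965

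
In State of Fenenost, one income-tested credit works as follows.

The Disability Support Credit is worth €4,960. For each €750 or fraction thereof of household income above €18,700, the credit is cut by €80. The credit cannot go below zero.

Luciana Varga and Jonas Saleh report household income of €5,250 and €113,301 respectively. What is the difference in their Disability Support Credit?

Luciana (€5,250): Disability Support Credit: €5,250 is at or below the €18,700 threshold, so the full €4,960 applies.
Jonas (€113,301): Disability Support Credit: income exceeds €18,700 by €94,601 → 127 increments × €80 = €10,160 ≥ base, so the credit is €0.
Difference: |€4,960 − €0| = €4,960.

€4,960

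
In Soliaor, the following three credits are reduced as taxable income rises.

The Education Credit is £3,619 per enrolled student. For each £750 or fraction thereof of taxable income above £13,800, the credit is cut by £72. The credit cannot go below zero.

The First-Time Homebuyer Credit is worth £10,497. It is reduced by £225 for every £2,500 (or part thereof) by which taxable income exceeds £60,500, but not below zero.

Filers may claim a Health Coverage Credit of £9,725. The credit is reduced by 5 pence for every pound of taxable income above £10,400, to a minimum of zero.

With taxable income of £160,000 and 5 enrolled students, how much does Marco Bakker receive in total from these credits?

Education Credit: base = 5 × £3,619 = £18,095. income exceeds £13,800 by £146,200, which is 195 full-or-partial £750 increments; reduction = 195 × £72 = £14,040, leaving £4,055.
First-Time Homebuyer Credit: income exceeds £60,500 by £99,500, which is 40 full-or-partial £2,500 increments; reduction = 40 × £225 = £9,000, leaving £1,497.
Health Coverage Credit: 5% of the £149,600 excess over £10,400 is £7,480; credit = £9,725 − £7,480 = £2,245.
Total: £4,055 + £1,497 + £2,245 = £7,797.

£7,797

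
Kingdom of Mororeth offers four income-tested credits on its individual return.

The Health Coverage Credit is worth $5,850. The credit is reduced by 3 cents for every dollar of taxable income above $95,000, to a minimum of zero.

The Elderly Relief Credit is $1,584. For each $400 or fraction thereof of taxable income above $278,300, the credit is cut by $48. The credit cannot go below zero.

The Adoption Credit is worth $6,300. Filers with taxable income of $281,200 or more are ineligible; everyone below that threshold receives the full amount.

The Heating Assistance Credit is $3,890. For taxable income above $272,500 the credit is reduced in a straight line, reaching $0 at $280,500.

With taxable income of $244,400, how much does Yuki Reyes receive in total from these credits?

$13,142

Health Coverage Credit: 3% of the $149,400 excess over $95,000 is $4,482; credit = $5,850 − $4,482 = $1,368.
Elderly Relief Credit: $244,400 is at or below the $278,300 threshold, so the full $1,584 applies.
Adoption Credit: $244,400 is below the $281,200 cutoff, so the full $6,300 applies.
Heating Assistance Credit: $244,400 is at or below the $272,500 threshold, so the full $3,890 applies.
Total: $1,368 + $1,584 + $6,300 + $3,890 = $13,142.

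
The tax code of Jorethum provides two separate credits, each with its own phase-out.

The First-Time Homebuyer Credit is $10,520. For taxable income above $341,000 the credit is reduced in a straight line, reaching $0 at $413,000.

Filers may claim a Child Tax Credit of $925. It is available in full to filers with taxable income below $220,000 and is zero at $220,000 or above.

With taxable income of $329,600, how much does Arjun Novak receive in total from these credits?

$10,520

First-Time Homebuyer Credit: $329,600 is at or below the $341,000 threshold, so the full $10,520 applies.
Child Tax Credit: $329,600 meets or exceeds the $220,000 cutoff, so the credit is $0.
Total: $10,520 + $0 = $10,520.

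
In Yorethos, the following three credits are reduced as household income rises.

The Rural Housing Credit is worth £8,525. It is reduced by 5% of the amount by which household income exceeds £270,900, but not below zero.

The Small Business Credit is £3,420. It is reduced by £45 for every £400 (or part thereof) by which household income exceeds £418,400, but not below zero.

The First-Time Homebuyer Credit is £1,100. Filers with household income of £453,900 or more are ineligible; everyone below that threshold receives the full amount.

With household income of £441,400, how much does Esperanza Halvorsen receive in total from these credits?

£1,910

Rural Housing Credit: 5% of the £170,500 excess over £270,900 is £8,525 ≥ base, so the credit is £0.
Small Business Credit: income exceeds £418,400 by £23,000, which is 58 full-or-partial £400 increments; reduction = 58 × £45 = £2,610, leaving £810.
First-Time Homebuyer Credit: £441,400 is below the £453,900 cutoff, so the full £1,100 applies.
Total: £0 + £810 + £1,100 = £1,910.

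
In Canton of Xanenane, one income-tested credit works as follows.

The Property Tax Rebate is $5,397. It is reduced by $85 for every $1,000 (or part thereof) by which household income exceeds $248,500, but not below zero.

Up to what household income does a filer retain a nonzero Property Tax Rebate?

$311,500

After 63 increments the reduction is 63 × $85 = $5,355, leaving $42; one more increment wipes it out. Increment 63 ends at excess 63 × $1,000 = $63,000, so the highest qualifying income is $248,500 + $63,000 = $311,500.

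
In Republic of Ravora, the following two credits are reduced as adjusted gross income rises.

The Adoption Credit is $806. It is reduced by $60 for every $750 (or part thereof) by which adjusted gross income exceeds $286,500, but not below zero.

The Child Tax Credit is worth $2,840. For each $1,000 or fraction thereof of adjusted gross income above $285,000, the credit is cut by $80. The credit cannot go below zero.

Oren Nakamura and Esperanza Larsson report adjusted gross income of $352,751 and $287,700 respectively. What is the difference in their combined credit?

Oren ($352,751): Adoption Credit: income exceeds $286,500 by $66,251 → 89 increments × $60 = $5,340 ≥ base, so the credit is $0. Child Tax Credit: income exceeds $285,000 by $67,751 → 68 increments × $80 = $5,440 ≥ base, so the credit is $0. total $0 + $0 = $0
Esperanza ($287,700): Adoption Credit: income exceeds $286,500 by $1,200, which is 2 full-or-partial $750 increments; reduction = 2 × $60 = $120, leaving $686. Child Tax Credit: income exceeds $285,000 by $2,700, which is 3 full-or-partial $1,000 increments; reduction = 3 × $80 = $240, leaving $2,600. total $686 + $2,600 = $3,286
Difference: |$0 − $3,286| = $3,286.

$3,286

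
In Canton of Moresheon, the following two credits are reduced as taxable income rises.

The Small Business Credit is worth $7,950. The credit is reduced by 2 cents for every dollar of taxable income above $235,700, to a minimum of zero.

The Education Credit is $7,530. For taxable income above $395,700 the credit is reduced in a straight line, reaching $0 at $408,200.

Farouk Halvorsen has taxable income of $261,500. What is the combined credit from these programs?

Small Business Credit: 2% of the $25,800 excess over $235,700 is $516; credit = $7,950 − $516 = $7,434.
Education Credit: $261,500 is at or below the $395,700 threshold, so the full $7,530 applies.
Total: $7,434 + $7,530 = $14,964.

$14,964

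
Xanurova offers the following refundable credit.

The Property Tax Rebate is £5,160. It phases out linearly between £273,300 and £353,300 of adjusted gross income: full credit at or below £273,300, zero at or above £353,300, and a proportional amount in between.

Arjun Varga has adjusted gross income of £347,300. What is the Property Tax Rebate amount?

£387

Property Tax Rebate: £347,300 is £74,000 into a £80,000 phase-out range, leaving 6,000/80,000 of the credit: £5,160 × 6,000/80,000 = £387.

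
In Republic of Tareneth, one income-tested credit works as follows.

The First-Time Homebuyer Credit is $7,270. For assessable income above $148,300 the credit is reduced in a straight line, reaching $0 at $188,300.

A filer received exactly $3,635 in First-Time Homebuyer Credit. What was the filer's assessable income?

$168,300

$3,635 is 3,635/7,270 of the full $7,270, so 3,635/7,270 of the $40,000 range has been used: income = $148,300 + $40,000 × 3,635/7,270 = $168,300.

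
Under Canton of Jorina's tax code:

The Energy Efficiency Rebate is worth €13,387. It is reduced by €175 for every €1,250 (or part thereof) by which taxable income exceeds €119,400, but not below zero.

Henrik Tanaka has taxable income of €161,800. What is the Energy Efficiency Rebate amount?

Energy Efficiency Rebate: income exceeds €119,400 by €42,400, which is 34 full-or-partial €1,250 increments; reduction = 34 × €175 = €5,950, leaving €7,437.

€7,437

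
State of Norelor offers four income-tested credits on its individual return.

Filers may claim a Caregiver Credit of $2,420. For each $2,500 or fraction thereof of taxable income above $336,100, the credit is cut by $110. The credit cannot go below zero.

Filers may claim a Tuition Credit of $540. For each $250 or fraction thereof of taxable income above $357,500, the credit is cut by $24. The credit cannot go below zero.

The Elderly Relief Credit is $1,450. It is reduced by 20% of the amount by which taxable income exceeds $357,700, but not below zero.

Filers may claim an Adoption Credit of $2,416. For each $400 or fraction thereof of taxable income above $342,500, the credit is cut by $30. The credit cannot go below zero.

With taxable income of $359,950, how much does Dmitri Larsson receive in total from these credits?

$3,716

Caregiver Credit: income exceeds $336,100 by $23,850, which is 10 full-or-partial $2,500 increments; reduction = 10 × $110 = $1,100, leaving $1,320.
Tuition Credit: income exceeds $357,500 by $2,450, which is 10 full-or-partial $250 increments; reduction = 10 × $24 = $240, leaving $300.
Elderly Relief Credit: 20% of the $2,250 excess over $357,700 is $450; credit = $1,450 − $450 = $1,000.
Adoption Credit: income exceeds $342,500 by $17,450, which is 44 full-or-partial $400 increments; reduction = 44 × $30 = $1,320, leaving $1,096.
Total: $1,320 + $300 + $1,000 + $1,096 = $3,716.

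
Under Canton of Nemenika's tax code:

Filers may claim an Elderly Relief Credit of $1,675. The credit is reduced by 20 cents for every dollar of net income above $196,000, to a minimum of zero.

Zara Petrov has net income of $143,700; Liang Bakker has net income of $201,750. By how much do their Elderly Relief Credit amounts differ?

Zara ($143,700): Elderly Relief Credit: $143,700 is at or below the $196,000 threshold, so the full $1,675 applies.
Liang ($201,750): Elderly Relief Credit: 20% of the $5,750 excess over $196,000 is $1,150; credit = $1,675 − $1,150 = $525.
Difference: |$1,675 − $525| = $1,150.

$1,150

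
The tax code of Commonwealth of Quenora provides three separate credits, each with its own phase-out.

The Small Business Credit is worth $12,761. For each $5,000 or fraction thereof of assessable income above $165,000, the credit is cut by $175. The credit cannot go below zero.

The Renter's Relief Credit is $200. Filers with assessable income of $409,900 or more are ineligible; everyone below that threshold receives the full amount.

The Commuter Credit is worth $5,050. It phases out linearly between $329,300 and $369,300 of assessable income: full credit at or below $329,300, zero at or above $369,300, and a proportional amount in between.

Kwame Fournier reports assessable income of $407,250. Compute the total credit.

$4,386

Small Business Credit: income exceeds $165,000 by $242,250, which is 49 full-or-partial $5,000 increments; reduction = 49 × $175 = $8,575, leaving $4,186.
Renter's Relief Credit: $407,250 is below the $409,900 cutoff, so the full $200 applies.
Commuter Credit: $407,250 is at or above $369,300, so the credit is $0.
Total: $4,186 + $200 + $0 = $4,386.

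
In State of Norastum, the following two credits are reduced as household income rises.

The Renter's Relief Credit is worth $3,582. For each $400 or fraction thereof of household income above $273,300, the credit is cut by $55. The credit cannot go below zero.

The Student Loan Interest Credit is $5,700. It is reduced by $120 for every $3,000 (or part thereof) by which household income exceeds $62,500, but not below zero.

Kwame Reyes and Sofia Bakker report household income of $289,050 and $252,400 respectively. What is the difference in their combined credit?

Kwame ($289,050): Renter's Relief Credit: income exceeds $273,300 by $15,750, which is 40 full-or-partial $400 increments; reduction = 40 × $55 = $2,200, leaving $1,382. Student Loan Interest Credit: income exceeds $62,500 by $226,550 → 76 increments × $120 = $9,120 ≥ base, so the credit is $0. total $1,382 + $0 = $1,382
Sofia ($252,400): Renter's Relief Credit: $252,400 is at or below the $273,300 threshold, so the full $3,582 applies. Student Loan Interest Credit: income exceeds $62,500 by $189,900 → 64 increments × $120 = $7,680 ≥ base, so the credit is $0. total $3,582 + $0 = $3,582
Difference: |$1,382 − $3,582| = $2,200.

$2,200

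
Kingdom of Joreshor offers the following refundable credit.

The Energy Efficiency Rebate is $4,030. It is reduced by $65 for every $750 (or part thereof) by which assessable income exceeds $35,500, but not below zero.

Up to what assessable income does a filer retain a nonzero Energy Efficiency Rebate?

After 61 increments the reduction is 61 × $65 = $3,965, leaving $65; one more increment wipes it out. Increment 61 ends at excess 61 × $750 = $45,750, so the highest qualifying income is $35,500 + $45,750 = $81,250.

$81,250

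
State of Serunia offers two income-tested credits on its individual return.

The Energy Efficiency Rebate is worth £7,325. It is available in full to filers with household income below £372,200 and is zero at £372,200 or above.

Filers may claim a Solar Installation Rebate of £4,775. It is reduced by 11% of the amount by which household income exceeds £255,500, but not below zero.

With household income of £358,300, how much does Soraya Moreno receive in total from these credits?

£7,325

Energy Efficiency Rebate: £358,300 is below the £372,200 cutoff, so the full £7,325 applies.
Solar Installation Rebate: 11% of the £102,800 excess over £255,500 is £11,308 ≥ base, so the credit is £0.
Total: £7,325 + £0 = £7,325.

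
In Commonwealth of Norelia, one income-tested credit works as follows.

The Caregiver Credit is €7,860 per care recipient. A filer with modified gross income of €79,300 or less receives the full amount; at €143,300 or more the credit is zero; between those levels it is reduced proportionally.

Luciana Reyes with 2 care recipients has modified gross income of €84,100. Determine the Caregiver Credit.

Caregiver Credit: base = 2 × €7,860 = €15,720. €84,100 is €4,800 into a €64,000 phase-out range, leaving 59,200/64,000 of the credit: €15,720 × 59,200/64,000 = €14,541.

€14,541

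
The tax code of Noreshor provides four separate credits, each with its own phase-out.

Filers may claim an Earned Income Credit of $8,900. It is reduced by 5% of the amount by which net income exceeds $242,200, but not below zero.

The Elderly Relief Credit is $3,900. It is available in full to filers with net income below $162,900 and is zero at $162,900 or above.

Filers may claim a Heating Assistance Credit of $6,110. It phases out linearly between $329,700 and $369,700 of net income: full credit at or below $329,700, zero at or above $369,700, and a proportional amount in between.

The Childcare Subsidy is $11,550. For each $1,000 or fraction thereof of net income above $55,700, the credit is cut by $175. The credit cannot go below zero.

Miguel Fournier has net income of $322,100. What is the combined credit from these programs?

$11,015

Earned Income Credit: 5% of the $79,900 excess over $242,200 is $3,995; credit = $8,900 − $3,995 = $4,905.
Elderly Relief Credit: $322,100 meets or exceeds the $162,900 cutoff, so the credit is $0.
Heating Assistance Credit: $322,100 is at or below the $329,700 threshold, so the full $6,110 applies.
Childcare Subsidy: income exceeds $55,700 by $266,400 → 267 increments × $175 = $46,725 ≥ base, so the credit is $0.
Total: $4,905 + $0 + $6,110 + $0 = $11,015.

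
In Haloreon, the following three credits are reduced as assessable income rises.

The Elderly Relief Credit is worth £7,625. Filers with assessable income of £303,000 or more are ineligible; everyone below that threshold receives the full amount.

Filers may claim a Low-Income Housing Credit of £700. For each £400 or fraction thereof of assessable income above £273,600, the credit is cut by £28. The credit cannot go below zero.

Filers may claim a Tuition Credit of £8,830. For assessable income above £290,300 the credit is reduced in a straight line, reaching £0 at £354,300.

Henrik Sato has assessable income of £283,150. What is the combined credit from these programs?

£16,483

Elderly Relief Credit: £283,150 is below the £303,000 cutoff, so the full £7,625 applies.
Low-Income Housing Credit: income exceeds £273,600 by £9,550, which is 24 full-or-partial £400 increments; reduction = 24 × £28 = £672, leaving £28.
Tuition Credit: £283,150 is at or below the £290,300 threshold, so the full £8,830 applies.
Total: £7,625 + £28 + £8,830 = £16,483.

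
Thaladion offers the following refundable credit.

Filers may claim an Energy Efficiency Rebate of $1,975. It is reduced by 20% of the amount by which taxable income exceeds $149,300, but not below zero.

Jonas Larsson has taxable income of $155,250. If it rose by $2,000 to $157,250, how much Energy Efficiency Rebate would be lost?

$400

At $155,250 — 20% of the $5,950 excess over $149,300 is $1,190; credit = $1,975 − $1,190 = $785.
At $157,250 — 20% of the $7,950 excess over $149,300 is $1,590; credit = $1,975 − $1,590 = $385.
Lost: $785 − $385 = $400.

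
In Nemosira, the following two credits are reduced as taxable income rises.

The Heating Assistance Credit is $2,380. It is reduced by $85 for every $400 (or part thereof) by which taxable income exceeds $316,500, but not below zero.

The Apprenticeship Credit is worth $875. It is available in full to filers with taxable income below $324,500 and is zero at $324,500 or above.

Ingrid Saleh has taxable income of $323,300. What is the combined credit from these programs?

$1,810

Heating Assistance Credit: income exceeds $316,500 by $6,800, which is 17 full-or-partial $400 increments; reduction = 17 × $85 = $1,445, leaving $935.
Apprenticeship Credit: $323,300 is below the $324,500 cutoff, so the full $875 applies.
Total: $935 + $875 = $1,810.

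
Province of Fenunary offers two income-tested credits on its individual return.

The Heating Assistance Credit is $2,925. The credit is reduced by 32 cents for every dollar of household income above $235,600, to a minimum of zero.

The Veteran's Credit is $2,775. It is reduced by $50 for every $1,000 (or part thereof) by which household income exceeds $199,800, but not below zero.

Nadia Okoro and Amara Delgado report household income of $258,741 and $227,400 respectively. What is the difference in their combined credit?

$4,300

Nadia ($258,741): Heating Assistance Credit: 32% of the $23,141 excess over $235,600 is $7,405.12 ≥ base, so the credit is $0. Veteran's Credit: income exceeds $199,800 by $58,941 → 59 increments × $50 = $2,950 ≥ base, so the credit is $0. total $0 + $0 = $0
Amara ($227,400): Heating Assistance Credit: $227,400 is at or below the $235,600 threshold, so the full $2,925 applies. Veteran's Credit: income exceeds $199,800 by $27,600, which is 28 full-or-partial $1,000 increments; reduction = 28 × $50 = $1,400, leaving $1,375. total $2,925 + $1,375 = $4,300
Difference: |$0 − $4,300| = $4,300.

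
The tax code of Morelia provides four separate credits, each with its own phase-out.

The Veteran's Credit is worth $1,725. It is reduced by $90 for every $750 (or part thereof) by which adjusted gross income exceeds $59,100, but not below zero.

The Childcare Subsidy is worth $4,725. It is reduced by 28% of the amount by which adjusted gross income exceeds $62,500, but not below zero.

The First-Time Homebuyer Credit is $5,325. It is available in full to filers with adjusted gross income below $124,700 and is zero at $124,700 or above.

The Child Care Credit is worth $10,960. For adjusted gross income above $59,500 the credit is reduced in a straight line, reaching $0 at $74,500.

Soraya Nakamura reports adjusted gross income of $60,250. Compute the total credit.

Veteran's Credit: income exceeds $59,100 by $1,150, which is 2 full-or-partial $750 increments; reduction = 2 × $90 = $180, leaving $1,545.
Childcare Subsidy: $60,250 is at or below the $62,500 threshold, so the full $4,725 applies.
First-Time Homebuyer Credit: $60,250 is below the $124,700 cutoff, so the full $5,325 applies.
Child Care Credit: $60,250 is $750 into a $15,000 phase-out range, leaving 14,250/15,000 of the credit: $10,960 × 14,250/15,000 = $10,412.
Total: $1,545 + $4,725 + $5,325 + $10,412 = $22,007.

$22,007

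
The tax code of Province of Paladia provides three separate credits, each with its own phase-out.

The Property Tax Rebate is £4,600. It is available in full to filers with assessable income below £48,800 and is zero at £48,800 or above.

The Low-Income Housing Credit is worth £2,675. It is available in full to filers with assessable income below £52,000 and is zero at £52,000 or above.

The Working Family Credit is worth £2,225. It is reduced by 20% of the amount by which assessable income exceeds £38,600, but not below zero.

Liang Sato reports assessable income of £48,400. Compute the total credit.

£7,540

Property Tax Rebate: £48,400 is below the £48,800 cutoff, so the full £4,600 applies.
Low-Income Housing Credit: £48,400 is below the £52,000 cutoff, so the full £2,675 applies.
Working Family Credit: 20% of the £9,800 excess over £38,600 is £1,960; credit = £2,225 − £1,960 = £265.
Total: £4,600 + £2,675 + £265 = £7,540.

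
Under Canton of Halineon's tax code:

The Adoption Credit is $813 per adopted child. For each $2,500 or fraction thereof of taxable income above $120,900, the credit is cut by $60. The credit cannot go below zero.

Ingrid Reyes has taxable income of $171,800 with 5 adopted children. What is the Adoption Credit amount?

$2,805

Adoption Credit: base = 5 × $813 = $4,065. income exceeds $120,900 by $50,900, which is 21 full-or-partial $2,500 increments; reduction = 21 × $60 = $1,260, leaving $2,805.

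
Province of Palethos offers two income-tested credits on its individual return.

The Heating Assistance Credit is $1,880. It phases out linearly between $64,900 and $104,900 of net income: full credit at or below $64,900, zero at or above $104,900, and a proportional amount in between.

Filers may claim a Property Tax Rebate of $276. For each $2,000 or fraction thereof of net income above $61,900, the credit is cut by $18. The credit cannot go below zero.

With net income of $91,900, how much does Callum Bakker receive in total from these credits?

$617

Heating Assistance Credit: $91,900 is $27,000 into a $40,000 phase-out range, leaving 13,000/40,000 of the credit: $1,880 × 13,000/40,000 = $611.
Property Tax Rebate: income exceeds $61,900 by $30,000, which is 15 full-or-partial $2,000 increments; reduction = 15 × $18 = $270, leaving $6.
Total: $611 + $6 = $617.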